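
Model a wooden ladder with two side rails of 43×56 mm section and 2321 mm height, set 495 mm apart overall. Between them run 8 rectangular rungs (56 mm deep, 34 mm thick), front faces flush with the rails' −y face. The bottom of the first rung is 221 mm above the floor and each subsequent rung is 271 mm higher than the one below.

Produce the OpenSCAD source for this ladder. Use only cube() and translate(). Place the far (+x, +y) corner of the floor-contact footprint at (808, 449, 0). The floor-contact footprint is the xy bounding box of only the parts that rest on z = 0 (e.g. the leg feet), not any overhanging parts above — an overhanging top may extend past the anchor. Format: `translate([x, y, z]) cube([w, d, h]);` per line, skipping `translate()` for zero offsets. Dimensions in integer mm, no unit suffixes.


translate([313, 393, 0]) cube([43, 56, 2321]);
translate([765, 393, 0]) cube([43, 56, 2321]);
translate([356, 393, 221]) cube([409, 56, 34]);
translate([356, 393, 492]) cube([409, 56, 34]);
translate([356, 393, 763]) cube([409, 56, 34]);
translate([356, 393, 1034]) cube([409, 56, 34]);
translate([356, 393, 1305]) cube([409, 56, 34]);
translate([356, 393, 1576]) cube([409, 56, 34]);
translate([356, 393, 1847]) cube([409, 56, 34]);
translate([356, 393, 2118]) cube([409, 56, 34]);


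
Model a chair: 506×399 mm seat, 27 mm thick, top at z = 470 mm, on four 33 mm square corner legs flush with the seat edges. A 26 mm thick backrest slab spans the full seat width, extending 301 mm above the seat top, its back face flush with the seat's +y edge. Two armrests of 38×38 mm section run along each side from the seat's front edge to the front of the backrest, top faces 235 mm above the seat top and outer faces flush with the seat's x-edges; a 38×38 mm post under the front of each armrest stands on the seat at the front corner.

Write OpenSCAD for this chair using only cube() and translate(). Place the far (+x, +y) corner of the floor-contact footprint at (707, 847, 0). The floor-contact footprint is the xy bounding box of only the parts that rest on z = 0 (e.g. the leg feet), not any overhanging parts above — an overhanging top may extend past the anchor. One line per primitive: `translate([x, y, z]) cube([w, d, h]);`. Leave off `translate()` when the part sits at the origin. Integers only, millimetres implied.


translate([201, 448, 443]) cube([506, 399, 27]);
translate([201, 448, 0]) cube([33, 33, 443]);
translate([674, 448, 0]) cube([33, 33, 443]);
translate([201, 814, 0]) cube([33, 33, 443]);
translate([674, 814, 0]) cube([33, 33, 443]);
translate([201, 821, 470]) cube([506, 26, 301]);
translate([201, 448, 667]) cube([38, 373, 38]);
translate([669, 448, 667]) cube([38, 373, 38]);
translate([201, 448, 470]) cube([38, 38, 197]);
translate([669, 448, 470]) cube([38, 38, 197]);


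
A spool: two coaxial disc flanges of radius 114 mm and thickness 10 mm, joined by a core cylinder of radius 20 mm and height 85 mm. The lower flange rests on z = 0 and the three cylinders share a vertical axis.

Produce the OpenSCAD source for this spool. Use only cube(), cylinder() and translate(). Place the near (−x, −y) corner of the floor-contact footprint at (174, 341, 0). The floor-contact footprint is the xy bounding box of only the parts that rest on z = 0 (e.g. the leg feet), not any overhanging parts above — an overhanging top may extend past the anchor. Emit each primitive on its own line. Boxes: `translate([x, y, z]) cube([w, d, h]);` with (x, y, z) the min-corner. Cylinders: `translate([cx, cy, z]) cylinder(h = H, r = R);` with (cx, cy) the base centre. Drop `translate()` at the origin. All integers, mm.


translate([288, 455, 0]) cylinder(h = 10, r = 114);
translate([288, 455, 10]) cylinder(h = 85, r = 20);
translate([288, 455, 95]) cylinder(h = 10, r = 114);


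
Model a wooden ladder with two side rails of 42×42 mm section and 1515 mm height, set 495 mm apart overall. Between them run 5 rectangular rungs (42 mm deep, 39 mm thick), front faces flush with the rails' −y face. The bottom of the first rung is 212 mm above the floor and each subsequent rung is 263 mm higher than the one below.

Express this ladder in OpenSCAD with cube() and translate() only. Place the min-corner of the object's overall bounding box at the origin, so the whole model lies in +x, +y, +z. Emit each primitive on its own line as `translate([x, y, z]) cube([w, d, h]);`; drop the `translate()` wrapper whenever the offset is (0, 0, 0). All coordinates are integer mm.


// rung span = 495 - 2*42 = 411
// rung[k] z = 212 + k*263
cube([42, 42, 1515]);
translate([453, 0, 0]) cube([42, 42, 1515]);
translate([42, 0, 212]) cube([411, 42, 39]);
translate([42, 0, 475]) cube([411, 42, 39]);
translate([42, 0, 738]) cube([411, 42, 39]);
translate([42, 0, 1001]) cube([411, 42, 39]);
translate([42, 0, 1264]) cube([411, 42, 39]);


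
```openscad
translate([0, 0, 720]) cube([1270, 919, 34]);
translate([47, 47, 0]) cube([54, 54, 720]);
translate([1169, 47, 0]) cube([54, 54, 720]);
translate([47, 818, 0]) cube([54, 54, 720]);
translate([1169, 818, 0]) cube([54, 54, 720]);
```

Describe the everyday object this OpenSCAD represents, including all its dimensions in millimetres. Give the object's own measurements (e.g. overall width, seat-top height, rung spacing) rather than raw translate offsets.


A rectangular dining table. The top is 1270×919×34 mm with its upper surface at z = 754 mm. It stands on four 54×54 mm square legs, each inset 47 mm from the nearest pair of top edges, running from the floor to the underside of the top.


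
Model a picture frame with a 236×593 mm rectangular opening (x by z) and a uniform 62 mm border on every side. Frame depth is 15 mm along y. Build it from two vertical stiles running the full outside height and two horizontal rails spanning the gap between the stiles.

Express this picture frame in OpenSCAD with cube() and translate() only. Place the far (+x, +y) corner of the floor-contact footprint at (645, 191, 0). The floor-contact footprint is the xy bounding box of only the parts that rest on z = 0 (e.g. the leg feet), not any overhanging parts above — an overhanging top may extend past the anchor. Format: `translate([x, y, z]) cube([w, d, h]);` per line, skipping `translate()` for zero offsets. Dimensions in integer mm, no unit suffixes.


translate([285, 176, 0]) cube([62, 15, 717]);
translate([583, 176, 0]) cube([62, 15, 717]);
translate([347, 176, 0]) cube([236, 15, 62]);
translate([347, 176, 655]) cube([236, 15, 62]);


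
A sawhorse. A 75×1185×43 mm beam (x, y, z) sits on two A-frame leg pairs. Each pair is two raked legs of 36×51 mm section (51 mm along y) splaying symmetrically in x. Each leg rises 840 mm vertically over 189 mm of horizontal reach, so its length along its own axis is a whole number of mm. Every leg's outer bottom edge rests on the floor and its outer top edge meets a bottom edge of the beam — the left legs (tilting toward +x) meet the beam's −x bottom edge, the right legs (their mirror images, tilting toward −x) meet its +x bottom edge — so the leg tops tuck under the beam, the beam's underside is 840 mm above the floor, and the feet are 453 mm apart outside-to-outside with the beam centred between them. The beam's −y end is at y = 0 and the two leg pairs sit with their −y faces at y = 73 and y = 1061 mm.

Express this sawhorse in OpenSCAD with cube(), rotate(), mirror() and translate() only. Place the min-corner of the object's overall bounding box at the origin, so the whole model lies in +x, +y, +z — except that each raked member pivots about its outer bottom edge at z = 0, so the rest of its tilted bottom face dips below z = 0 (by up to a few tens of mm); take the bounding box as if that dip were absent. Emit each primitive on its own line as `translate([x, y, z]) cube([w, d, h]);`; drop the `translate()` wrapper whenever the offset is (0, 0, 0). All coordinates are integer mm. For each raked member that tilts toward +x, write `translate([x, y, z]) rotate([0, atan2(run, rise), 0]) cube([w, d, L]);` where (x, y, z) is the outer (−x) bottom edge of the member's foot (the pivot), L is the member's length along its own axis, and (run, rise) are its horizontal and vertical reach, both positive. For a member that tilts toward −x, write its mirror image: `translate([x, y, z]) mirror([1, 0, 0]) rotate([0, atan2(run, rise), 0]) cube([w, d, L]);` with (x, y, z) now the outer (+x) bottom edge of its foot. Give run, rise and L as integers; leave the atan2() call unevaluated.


// leg length = √(189² + 840²) = 861
// right-leg outer foot x = 2·189 + 75 = 453
// beam min-corner = (189, 0, 840)
translate([189, 0, 840]) cube([75, 1185, 43]);
translate([0, 73, 0]) rotate([0, atan2(189, 840), 0]) cube([36, 51, 861]);
translate([453, 73, 0]) mirror([1, 0, 0]) rotate([0, atan2(189, 840), 0]) cube([36, 51, 861]);
translate([0, 1061, 0]) rotate([0, atan2(189, 840), 0]) cube([36, 51, 861]);
translate([453, 1061, 0]) mirror([1, 0, 0]) rotate([0, atan2(189, 840), 0]) cube([36, 51, 861]);


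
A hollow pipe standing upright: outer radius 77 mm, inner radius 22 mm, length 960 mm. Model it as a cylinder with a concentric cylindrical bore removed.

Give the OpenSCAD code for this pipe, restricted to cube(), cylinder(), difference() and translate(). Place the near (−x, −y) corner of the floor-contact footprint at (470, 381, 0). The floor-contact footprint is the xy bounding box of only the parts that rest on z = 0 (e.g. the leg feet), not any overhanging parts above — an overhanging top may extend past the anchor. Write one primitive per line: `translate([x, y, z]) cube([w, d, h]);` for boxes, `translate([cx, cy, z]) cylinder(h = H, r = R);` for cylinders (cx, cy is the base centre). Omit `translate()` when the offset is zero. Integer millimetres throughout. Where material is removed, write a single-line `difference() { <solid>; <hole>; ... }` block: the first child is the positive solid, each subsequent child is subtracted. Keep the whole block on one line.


difference() { translate([547, 458, 0]) cylinder(h = 960, r = 77); translate([547, 458, 0]) cylinder(h = 960, r = 22); }


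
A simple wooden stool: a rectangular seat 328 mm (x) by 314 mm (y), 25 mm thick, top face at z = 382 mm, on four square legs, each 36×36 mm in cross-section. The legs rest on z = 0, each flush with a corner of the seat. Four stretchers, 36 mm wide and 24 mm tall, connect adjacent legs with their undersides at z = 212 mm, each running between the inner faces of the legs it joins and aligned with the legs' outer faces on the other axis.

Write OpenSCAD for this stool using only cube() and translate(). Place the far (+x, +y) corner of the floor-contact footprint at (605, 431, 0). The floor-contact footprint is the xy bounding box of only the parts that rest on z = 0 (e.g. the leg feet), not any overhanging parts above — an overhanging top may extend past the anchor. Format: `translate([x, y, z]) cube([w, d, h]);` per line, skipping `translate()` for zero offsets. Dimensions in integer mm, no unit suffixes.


translate([277, 117, 357]) cube([328, 314, 25]);
translate([277, 117, 0]) cube([36, 36, 357]);
translate([569, 117, 0]) cube([36, 36, 357]);
translate([277, 395, 0]) cube([36, 36, 357]);
translate([569, 395, 0]) cube([36, 36, 357]);
translate([313, 117, 212]) cube([256, 36, 24]);
translate([313, 395, 212]) cube([256, 36, 24]);
translate([277, 153, 212]) cube([36, 242, 24]);
translate([569, 153, 212]) cube([36, 242, 24]);


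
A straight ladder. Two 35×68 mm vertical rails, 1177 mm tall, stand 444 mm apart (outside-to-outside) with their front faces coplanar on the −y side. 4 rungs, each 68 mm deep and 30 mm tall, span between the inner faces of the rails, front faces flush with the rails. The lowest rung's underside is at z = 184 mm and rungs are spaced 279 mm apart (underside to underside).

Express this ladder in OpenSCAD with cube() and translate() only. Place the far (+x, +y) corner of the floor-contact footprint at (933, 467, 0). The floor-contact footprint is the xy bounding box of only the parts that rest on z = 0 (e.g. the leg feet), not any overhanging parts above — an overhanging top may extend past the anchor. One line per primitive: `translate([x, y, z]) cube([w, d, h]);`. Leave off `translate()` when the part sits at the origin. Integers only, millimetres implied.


// rung span = 444 - 2*35 = 374
// rung[k] z = 184 + k*279
translate([489, 399, 0]) cube([35, 68, 1177]);
translate([898, 399, 0]) cube([35, 68, 1177]);
translate([524, 399, 184]) cube([374, 68, 30]);
translate([524, 399, 463]) cube([374, 68, 30]);
translate([524, 399, 742]) cube([374, 68, 30]);
translate([524, 399, 1021]) cube([374, 68, 30]);


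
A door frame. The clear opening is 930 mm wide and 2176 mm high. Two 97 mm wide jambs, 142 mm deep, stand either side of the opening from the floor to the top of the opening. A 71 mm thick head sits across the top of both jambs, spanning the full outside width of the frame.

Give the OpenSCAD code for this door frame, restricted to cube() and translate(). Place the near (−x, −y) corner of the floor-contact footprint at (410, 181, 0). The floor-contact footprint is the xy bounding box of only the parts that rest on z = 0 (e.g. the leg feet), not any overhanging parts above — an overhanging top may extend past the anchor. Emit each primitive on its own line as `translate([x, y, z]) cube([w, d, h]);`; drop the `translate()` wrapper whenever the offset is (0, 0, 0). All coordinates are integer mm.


translate([410, 181, 0]) cube([97, 142, 2176]);
translate([1437, 181, 0]) cube([97, 142, 2176]);
translate([410, 181, 2176]) cube([1124, 142, 71]);


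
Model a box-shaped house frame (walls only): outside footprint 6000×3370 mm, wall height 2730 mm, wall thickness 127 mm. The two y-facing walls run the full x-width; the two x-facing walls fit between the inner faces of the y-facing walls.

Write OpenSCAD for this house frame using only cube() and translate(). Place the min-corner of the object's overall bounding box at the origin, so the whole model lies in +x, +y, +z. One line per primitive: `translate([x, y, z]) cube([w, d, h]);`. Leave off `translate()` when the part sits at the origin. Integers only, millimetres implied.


cube([6000, 127, 2730]);
translate([0, 3243, 0]) cube([6000, 127, 2730]);
translate([0, 127, 0]) cube([127, 3116, 2730]);
translate([5873, 127, 0]) cube([127, 3116, 2730]);


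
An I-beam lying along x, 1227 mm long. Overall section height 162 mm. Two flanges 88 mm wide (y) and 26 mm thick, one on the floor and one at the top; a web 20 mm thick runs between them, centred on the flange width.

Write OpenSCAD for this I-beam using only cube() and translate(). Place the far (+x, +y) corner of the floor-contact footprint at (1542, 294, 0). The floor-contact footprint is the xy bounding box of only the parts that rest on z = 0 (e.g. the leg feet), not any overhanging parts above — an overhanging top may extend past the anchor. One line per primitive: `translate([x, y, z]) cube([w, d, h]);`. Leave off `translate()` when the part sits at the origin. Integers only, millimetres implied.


translate([315, 206, 0]) cube([1227, 88, 26]);
translate([315, 240, 26]) cube([1227, 20, 110]);
translate([315, 206, 136]) cube([1227, 88, 26]);


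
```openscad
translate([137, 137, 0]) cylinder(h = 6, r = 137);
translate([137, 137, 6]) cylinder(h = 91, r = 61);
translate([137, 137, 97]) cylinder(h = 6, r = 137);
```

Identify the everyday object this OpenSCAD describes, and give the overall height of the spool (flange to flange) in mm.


A spool. The overall height is 103 mm.

Three coaxial cylinders, large–small–large — a spool. Two 6 mm flanges and a 91 mm core give 6 + 91 + 6 = 103 mm.


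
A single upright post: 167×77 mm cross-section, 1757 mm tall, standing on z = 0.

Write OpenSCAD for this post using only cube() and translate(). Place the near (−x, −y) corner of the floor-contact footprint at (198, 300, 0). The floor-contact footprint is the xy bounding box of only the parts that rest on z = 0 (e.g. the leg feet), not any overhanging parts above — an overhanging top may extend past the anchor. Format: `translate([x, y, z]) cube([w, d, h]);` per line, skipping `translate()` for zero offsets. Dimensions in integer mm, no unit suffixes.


translate([198, 300, 0]) cube([167, 77, 1757]);


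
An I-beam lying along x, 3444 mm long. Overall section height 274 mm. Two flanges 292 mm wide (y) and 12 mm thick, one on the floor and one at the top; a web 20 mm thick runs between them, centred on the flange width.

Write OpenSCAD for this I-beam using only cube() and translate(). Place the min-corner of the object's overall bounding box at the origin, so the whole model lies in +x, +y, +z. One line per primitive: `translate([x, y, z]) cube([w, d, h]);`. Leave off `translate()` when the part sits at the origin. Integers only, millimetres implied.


cube([3444, 292, 12]);
translate([0, 136, 12]) cube([3444, 20, 250]);
translate([0, 0, 262]) cube([3444, 292, 12]);


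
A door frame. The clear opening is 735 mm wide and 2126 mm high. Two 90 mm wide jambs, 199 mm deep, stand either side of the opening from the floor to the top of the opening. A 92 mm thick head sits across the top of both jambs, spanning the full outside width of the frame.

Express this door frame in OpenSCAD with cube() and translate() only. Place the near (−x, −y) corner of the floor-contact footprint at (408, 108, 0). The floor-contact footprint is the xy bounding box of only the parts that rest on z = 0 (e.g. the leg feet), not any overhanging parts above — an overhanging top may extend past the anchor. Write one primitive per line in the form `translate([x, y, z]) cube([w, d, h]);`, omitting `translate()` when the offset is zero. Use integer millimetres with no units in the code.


translate([408, 108, 0]) cube([90, 199, 2126]);
translate([1233, 108, 0]) cube([90, 199, 2126]);
translate([408, 108, 2126]) cube([915, 199, 92]);


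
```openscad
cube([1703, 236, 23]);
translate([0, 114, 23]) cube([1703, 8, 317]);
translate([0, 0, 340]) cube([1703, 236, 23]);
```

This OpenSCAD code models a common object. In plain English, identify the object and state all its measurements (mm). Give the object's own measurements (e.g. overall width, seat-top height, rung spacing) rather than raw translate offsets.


An I-beam lying along x, 1703 mm long. Overall section height 363 mm. Two flanges 236 mm wide (y) and 23 mm thick, one on the floor and one at the top; a web 8 mm thick runs between them, centred on the flange width.


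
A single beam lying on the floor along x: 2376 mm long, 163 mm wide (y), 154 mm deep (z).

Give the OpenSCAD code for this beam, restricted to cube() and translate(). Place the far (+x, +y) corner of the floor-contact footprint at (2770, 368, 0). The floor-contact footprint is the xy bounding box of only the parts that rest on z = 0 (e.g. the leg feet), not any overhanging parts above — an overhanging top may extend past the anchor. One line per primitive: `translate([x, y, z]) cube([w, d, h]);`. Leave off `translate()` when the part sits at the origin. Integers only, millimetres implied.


translate([394, 205, 0]) cube([2376, 163, 154]);


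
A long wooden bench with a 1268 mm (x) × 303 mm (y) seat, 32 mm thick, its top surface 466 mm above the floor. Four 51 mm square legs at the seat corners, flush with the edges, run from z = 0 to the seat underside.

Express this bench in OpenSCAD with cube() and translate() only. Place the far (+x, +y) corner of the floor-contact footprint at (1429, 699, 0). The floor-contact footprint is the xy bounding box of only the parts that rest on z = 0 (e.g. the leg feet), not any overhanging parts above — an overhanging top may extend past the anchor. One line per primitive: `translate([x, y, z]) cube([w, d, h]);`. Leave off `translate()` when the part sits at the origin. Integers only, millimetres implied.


translate([161, 396, 434]) cube([1268, 303, 32]);
translate([161, 396, 0]) cube([51, 51, 434]);
translate([161, 648, 0]) cube([51, 51, 434]);
translate([1378, 396, 0]) cube([51, 51, 434]);
translate([1378, 648, 0]) cube([51, 51, 434]);


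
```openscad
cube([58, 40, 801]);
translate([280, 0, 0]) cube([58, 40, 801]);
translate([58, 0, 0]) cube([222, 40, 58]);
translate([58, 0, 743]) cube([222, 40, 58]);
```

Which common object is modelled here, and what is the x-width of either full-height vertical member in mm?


A picture frame. The border width is 58 mm.

Four thin pieces enclosing a rectangular opening — a picture frame. The two full-height stiles are 801 mm tall; the top rail sits at z = 743 and is 58 mm tall, so the border above the opening is 801 − 743 = 58 mm, matching the stile x-width.


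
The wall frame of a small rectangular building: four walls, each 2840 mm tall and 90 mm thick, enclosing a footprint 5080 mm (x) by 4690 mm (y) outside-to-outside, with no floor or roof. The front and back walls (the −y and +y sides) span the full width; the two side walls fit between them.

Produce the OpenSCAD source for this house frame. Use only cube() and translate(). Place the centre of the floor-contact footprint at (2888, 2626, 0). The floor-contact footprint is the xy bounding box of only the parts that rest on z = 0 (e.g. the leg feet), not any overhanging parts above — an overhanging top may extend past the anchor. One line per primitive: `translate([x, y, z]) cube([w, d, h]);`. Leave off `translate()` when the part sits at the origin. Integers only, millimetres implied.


translate([348, 281, 0]) cube([5080, 90, 2840]);
translate([348, 4881, 0]) cube([5080, 90, 2840]);
translate([348, 371, 0]) cube([90, 4510, 2840]);
translate([5338, 371, 0]) cube([90, 4510, 2840]);


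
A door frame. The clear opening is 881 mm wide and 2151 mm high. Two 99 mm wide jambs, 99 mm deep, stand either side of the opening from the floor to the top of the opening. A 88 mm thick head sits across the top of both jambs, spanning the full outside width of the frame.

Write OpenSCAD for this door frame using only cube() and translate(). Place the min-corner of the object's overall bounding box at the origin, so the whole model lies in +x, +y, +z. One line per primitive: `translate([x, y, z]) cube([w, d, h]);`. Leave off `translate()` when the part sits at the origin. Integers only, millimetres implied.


cube([99, 99, 2151]);
translate([980, 0, 0]) cube([99, 99, 2151]);
translate([0, 0, 2151]) cube([1079, 99, 88]);


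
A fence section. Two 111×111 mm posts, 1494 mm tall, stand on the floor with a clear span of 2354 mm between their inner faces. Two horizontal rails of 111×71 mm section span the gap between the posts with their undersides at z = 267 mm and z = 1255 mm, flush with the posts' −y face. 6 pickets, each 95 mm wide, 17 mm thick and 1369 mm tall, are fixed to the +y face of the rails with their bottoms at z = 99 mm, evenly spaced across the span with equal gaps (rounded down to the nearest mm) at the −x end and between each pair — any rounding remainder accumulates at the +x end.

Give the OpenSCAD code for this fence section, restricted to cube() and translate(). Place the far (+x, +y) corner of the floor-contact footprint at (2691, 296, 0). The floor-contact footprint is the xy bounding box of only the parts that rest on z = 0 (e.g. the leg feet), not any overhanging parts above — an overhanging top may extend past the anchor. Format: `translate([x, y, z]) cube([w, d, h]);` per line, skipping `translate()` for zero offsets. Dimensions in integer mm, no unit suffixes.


translate([115, 185, 0]) cube([111, 111, 1494]);
translate([2580, 185, 0]) cube([111, 111, 1494]);
translate([226, 185, 267]) cube([2354, 111, 71]);
translate([226, 185, 1255]) cube([2354, 111, 71]);
translate([480, 296, 99]) cube([95, 17, 1369]);
translate([829, 296, 99]) cube([95, 17, 1369]);
translate([1178, 296, 99]) cube([95, 17, 1369]);
translate([1527, 296, 99]) cube([95, 17, 1369]);
translate([1876, 296, 99]) cube([95, 17, 1369]);
translate([2225, 296, 99]) cube([95, 17, 1369]);


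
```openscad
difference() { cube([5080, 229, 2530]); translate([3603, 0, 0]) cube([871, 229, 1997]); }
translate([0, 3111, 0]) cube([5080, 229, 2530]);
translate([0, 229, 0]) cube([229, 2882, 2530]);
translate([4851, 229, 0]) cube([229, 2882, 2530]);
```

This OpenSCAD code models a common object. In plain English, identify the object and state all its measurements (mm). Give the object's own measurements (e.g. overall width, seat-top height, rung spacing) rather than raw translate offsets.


A single room: four walls, each 2530 mm tall and 229 mm thick, enclosing an outside footprint 5080×3340 mm (x × y), no floor or roof. The front and back walls (−y and +y sides) run the full x-width; the side walls fit between their inner faces. A door opening 871 mm wide and 1997 mm tall is cut through the front wall from the floor up, its −x edge 3603 mm from the wall's −x end.


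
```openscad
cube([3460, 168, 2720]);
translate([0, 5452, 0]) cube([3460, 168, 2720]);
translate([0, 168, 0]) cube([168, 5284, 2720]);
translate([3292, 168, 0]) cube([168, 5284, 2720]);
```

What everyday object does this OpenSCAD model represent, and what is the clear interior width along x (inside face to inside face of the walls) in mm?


A house (or room) frame. The interior width is 3124 mm.

Four 2720 mm walls enclosing a rectangle with no floor or roof — a room or house frame. Outside width is 3460 mm and wall thickness is 168 mm, so the interior width is 3460 − 2 × 168 = 3124 mm.


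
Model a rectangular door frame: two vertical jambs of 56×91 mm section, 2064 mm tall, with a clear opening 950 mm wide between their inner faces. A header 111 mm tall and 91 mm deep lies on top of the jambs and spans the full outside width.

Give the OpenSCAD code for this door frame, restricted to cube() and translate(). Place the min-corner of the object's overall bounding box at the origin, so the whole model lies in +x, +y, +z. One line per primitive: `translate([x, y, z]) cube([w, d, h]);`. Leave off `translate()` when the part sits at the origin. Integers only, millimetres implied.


cube([56, 91, 2064]);
translate([1006, 0, 0]) cube([56, 91, 2064]);
translate([0, 0, 2064]) cube([1062, 91, 111]);


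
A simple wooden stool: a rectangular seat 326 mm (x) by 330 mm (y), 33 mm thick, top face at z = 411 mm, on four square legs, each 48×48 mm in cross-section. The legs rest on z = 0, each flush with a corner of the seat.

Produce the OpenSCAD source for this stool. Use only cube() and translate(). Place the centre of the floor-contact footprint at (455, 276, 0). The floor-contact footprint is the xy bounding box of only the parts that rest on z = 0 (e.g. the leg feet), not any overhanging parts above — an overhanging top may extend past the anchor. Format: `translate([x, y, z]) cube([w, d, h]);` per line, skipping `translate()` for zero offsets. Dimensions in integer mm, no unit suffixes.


// leg_h = 411 - 33 = 378
translate([292, 111, 378]) cube([326, 330, 33]);
translate([292, 111, 0]) cube([48, 48, 378]);
translate([570, 111, 0]) cube([48, 48, 378]);
translate([292, 393, 0]) cube([48, 48, 378]);
translate([570, 393, 0]) cube([48, 48, 378]);


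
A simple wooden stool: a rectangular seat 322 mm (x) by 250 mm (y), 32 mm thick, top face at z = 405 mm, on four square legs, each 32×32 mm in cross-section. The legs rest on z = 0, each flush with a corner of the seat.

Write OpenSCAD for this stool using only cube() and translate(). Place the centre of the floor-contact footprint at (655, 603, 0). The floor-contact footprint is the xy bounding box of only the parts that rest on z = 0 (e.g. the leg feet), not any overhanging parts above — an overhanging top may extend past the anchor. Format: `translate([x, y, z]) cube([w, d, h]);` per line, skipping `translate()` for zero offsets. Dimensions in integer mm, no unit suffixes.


translate([494, 478, 373]) cube([322, 250, 32]);
translate([494, 478, 0]) cube([32, 32, 373]);
translate([784, 478, 0]) cube([32, 32, 373]);
translate([494, 696, 0]) cube([32, 32, 373]);
translate([784, 696, 0]) cube([32, 32, 373]);


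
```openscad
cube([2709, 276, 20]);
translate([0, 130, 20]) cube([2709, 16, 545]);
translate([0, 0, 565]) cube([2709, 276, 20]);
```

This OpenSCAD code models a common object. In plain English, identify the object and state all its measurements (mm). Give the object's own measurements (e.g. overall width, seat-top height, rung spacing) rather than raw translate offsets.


An I-beam lying along x, 2709 mm long. Overall section height 585 mm. Two flanges 276 mm wide (y) and 20 mm thick, one on the floor and one at the top; a web 16 mm thick runs between them, centred on the flange width.


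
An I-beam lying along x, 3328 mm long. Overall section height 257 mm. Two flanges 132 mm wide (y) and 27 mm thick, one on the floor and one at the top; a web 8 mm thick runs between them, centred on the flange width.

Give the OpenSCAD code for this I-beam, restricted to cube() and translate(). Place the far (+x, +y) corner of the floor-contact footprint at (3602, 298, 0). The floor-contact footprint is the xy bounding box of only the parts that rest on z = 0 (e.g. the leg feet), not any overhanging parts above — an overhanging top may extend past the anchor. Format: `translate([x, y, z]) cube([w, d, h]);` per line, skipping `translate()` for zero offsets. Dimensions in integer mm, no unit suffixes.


translate([274, 166, 0]) cube([3328, 132, 27]);
translate([274, 228, 27]) cube([3328, 8, 203]);
translate([274, 166, 230]) cube([3328, 132, 27]);


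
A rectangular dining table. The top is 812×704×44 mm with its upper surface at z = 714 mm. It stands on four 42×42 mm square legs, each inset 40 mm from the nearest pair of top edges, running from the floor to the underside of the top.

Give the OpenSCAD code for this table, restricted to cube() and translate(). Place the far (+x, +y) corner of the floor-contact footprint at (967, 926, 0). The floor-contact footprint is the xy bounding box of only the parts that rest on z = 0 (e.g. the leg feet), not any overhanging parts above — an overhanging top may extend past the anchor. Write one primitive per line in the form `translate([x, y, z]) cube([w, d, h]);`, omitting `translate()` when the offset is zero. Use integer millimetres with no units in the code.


translate([195, 262, 670]) cube([812, 704, 44]);
translate([235, 302, 0]) cube([42, 42, 670]);
translate([925, 302, 0]) cube([42, 42, 670]);
translate([235, 884, 0]) cube([42, 42, 670]);
translate([925, 884, 0]) cube([42, 42, 670]);


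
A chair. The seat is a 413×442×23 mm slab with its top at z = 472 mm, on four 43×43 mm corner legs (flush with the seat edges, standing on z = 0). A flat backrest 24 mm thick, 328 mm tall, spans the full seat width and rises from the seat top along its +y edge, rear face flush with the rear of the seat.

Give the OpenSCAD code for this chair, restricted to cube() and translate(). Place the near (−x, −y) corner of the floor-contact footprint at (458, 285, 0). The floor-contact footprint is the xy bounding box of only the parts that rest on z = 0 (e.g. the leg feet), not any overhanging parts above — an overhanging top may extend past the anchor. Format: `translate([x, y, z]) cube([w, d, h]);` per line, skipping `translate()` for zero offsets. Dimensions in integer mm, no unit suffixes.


translate([458, 285, 449]) cube([413, 442, 23]);
translate([458, 285, 0]) cube([43, 43, 449]);
translate([828, 285, 0]) cube([43, 43, 449]);
translate([458, 684, 0]) cube([43, 43, 449]);
translate([828, 684, 0]) cube([43, 43, 449]);
translate([458, 703, 472]) cube([413, 24, 328]);


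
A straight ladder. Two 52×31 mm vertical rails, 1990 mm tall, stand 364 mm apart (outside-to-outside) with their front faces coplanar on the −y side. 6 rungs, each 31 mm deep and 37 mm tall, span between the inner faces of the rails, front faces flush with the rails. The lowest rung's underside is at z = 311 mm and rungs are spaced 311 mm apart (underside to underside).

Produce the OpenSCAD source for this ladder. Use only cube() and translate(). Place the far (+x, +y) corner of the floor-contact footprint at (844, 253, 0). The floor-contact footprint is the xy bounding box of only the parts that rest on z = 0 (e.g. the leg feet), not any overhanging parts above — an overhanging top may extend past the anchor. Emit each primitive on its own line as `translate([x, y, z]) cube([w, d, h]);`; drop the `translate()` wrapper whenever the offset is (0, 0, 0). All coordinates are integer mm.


translate([480, 222, 0]) cube([52, 31, 1990]);
translate([792, 222, 0]) cube([52, 31, 1990]);
translate([532, 222, 311]) cube([260, 31, 37]);
translate([532, 222, 622]) cube([260, 31, 37]);
translate([532, 222, 933]) cube([260, 31, 37]);
translate([532, 222, 1244]) cube([260, 31, 37]);
translate([532, 222, 1555]) cube([260, 31, 37]);
translate([532, 222, 1866]) cube([260, 31, 37]);


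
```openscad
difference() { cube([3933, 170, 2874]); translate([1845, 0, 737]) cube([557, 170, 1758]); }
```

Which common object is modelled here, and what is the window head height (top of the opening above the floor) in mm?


A wall with a window opening. The window head height is 2495 mm.

A wall with a rectangular opening subtracted — a window. Sill at z = 737, opening 1758 mm tall, so the head is at 737 + 1758 = 2495 mm.


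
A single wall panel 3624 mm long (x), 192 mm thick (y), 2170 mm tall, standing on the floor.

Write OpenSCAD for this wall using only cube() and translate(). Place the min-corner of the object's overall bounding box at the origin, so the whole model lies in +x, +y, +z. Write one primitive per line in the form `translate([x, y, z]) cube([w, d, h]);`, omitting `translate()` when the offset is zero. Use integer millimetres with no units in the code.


cube([3624, 192, 2170]);


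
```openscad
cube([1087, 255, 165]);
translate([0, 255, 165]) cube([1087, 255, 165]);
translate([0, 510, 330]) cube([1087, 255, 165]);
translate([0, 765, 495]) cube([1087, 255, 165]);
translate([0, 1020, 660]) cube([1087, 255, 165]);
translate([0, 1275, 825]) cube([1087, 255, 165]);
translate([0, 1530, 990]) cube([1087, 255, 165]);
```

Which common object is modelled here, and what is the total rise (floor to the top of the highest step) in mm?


A staircase. The total rise is 1155 mm.

7 identical blocks, each offset up and back from the previous — a staircase. Each step is 165 mm tall and there are 7 of them, so the total rise is 7 × 165 = 1155 mm.


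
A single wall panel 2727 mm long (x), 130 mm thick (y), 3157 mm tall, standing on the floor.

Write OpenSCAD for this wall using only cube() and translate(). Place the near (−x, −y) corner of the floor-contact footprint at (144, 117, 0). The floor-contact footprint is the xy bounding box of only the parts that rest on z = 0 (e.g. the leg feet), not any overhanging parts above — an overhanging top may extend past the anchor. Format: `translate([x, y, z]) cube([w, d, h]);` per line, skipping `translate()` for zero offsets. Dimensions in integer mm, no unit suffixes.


translate([144, 117, 0]) cube([2727, 130, 3157]);


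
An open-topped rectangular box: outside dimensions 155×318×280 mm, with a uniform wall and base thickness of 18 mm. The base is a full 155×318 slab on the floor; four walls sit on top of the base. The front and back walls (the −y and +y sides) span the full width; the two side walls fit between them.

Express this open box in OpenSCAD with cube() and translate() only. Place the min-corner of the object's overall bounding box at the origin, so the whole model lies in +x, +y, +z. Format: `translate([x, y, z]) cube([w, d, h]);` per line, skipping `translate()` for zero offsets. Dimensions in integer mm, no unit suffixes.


cube([155, 318, 18]);
translate([0, 0, 18]) cube([155, 18, 262]);
translate([0, 300, 18]) cube([155, 18, 262]);
translate([0, 18, 18]) cube([18, 282, 262]);
translate([137, 18, 18]) cube([18, 282, 262]);


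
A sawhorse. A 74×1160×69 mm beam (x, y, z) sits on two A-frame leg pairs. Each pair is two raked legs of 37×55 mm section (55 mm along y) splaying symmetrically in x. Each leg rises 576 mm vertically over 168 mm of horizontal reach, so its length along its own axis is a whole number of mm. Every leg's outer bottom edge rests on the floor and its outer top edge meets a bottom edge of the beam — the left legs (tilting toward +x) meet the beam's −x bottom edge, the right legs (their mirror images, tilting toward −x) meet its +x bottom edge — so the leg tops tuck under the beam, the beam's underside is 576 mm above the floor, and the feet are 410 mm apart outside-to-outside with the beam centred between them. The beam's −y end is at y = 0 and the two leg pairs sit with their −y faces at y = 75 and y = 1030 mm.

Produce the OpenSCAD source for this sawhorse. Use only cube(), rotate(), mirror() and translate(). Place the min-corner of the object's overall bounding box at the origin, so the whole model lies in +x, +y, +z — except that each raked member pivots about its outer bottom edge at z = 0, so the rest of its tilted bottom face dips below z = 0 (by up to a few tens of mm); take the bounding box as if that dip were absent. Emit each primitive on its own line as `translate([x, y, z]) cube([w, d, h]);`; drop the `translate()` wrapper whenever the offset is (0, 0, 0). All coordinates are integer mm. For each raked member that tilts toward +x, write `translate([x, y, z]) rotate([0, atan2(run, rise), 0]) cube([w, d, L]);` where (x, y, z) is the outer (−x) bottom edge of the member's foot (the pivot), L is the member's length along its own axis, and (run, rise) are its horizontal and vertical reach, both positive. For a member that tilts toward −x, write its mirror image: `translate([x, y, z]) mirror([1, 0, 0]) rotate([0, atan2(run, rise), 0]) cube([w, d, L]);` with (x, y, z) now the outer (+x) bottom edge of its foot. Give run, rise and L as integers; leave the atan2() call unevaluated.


translate([168, 0, 576]) cube([74, 1160, 69]);
translate([0, 75, 0]) rotate([0, atan2(168, 576), 0]) cube([37, 55, 600]);
translate([410, 75, 0]) mirror([1, 0, 0]) rotate([0, atan2(168, 576), 0]) cube([37, 55, 600]);
translate([0, 1030, 0]) rotate([0, atan2(168, 576), 0]) cube([37, 55, 600]);
translate([410, 1030, 0]) mirror([1, 0, 0]) rotate([0, atan2(168, 576), 0]) cube([37, 55, 600]);


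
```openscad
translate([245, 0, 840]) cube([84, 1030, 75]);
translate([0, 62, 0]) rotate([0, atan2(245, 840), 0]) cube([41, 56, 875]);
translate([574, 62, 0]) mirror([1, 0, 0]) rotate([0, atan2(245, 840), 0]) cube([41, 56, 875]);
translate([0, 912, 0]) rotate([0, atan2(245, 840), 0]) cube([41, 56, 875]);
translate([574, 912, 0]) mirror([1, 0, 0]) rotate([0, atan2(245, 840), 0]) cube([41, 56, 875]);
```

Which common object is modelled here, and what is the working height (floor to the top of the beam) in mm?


A sawhorse. The overall height is 915 mm.

A beam across two mirrored pairs of raked legs — a sawhorse. The beam's underside is at z = 840 (matching the legs' vertical rise in atan2(245, 840)) and the beam is 75 mm tall, so its top is at 840 + 75 = 915 mm. The raked legs top out at the beam's underside, so that is the highest point.


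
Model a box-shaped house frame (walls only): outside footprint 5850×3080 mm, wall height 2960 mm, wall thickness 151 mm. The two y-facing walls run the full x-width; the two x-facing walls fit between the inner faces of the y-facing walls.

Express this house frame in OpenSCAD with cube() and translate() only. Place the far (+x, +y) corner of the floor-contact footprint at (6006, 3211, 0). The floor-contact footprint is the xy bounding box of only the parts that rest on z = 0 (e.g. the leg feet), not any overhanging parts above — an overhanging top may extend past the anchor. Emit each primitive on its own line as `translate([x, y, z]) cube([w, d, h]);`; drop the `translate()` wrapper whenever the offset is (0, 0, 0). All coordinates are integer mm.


translate([156, 131, 0]) cube([5850, 151, 2960]);
translate([156, 3060, 0]) cube([5850, 151, 2960]);
translate([156, 282, 0]) cube([151, 2778, 2960]);
translate([5855, 282, 0]) cube([151, 2778, 2960]);
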